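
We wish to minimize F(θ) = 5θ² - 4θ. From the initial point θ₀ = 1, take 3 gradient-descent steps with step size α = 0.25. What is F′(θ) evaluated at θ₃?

F′(θ) = 10θ - 4
θ₁ = 1 − 0.25·6 = -0.5
θ₂ = -0.5 − 0.25·(-9) = 1.75
θ₃ = 1.75 − 0.25·13.5 = -1.625
F′(θ) at (-1.625) = -20.25

-20.25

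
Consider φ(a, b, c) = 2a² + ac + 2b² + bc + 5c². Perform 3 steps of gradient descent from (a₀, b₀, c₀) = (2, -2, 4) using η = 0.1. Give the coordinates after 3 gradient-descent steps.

∇φ = (4a + c, 4b + c, a + b + 10c)
Step 1: at (2, -2, 4), ∇φ = (12, -4, 40) → (2, -2, 4) − 0.1·(12, -4, 40) = (0.8, -1.6, 0)
Step 2: at (0.8, -1.6, 0), ∇φ = (3.2, -6.4, -0.8) → (0.8, -1.6, 0) − 0.1·(3.2, -6.4, -0.8) = (0.48, -0.96, 0.08)
Step 3: at (0.48, -0.96, 0.08), ∇φ = (2, -3.76, 0.32) → (0.48, -0.96, 0.08) − 0.1·(2, -3.76, 0.32) = (0.28, -0.584, 0.048)

(0.28, -0.584, 0.048)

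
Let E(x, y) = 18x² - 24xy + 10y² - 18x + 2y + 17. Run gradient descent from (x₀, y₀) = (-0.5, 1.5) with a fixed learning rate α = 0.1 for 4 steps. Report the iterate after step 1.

(6.7, -2.9)

∇E = (36x - 24y - 18, -24x + 20y + 2)
(x₁, y₁) = (-0.5, 1.5) − 0.1·(-72, 44) = (6.7, -2.9)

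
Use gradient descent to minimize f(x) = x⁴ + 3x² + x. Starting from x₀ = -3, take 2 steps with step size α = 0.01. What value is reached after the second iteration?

-1.440625

f′(x) = 4x³ + 6x + 1
x₁ = -3 − 0.01·(-125) = -1.75
x₂ = -1.75 − 0.01·(-30.9375) = -1.440625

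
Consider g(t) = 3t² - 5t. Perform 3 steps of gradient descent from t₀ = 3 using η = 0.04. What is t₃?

1.784448

g′(t) = 6t - 5
t₁ = 3 − 0.04·13 = 2.48
t₂ = 2.48 − 0.04·9.88 = 2.0848
t₃ = 2.0848 − 0.04·7.5088 = 1.784448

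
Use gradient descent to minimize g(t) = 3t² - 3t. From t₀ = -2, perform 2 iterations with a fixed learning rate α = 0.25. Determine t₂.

g′(t) = 6t - 3
t₁ = -2 − 0.25·(-15) = 1.75
t₂ = 1.75 − 0.25·7.5 = -0.125

-0.125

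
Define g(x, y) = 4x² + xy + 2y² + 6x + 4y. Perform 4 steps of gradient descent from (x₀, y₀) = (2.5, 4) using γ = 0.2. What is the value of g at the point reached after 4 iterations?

∇g = (8x + y + 6, x + 4y + 4)
Step 1: at (2.5, 4), ∇g = (30, 22.5) → (2.5, 4) − 0.2·(30, 22.5) = (-3.5, -0.5)
Step 2: at (-3.5, -0.5), ∇g = (-22.5, -1.5) → (-3.5, -0.5) − 0.2·(-22.5, -1.5) = (1, -0.2)
Step 3: at (1, -0.2), ∇g = (13.8, 4.2) → (1, -0.2) − 0.2·(13.8, 4.2) = (-1.76, -1.04)
Step 4: at (-1.76, -1.04), ∇g = (-9.12, -1.92) → (-1.76, -1.04) − 0.2·(-9.12, -1.92) = (0.064, -0.656)
g(0.064, -0.656) = -1.404928

-1.404928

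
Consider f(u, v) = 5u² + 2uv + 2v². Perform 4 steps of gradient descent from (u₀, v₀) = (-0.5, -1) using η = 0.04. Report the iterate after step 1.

(-0.22, -0.8)

∇f = (10u + 2v, 2u + 4v)
(u₁, v₁) = (-0.5, -1) − 0.04·(-7, -5) = (-0.22, -0.8)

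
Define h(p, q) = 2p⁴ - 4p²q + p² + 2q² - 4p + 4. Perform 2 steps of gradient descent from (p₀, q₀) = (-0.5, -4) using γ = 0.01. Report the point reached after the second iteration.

(-0.14685184, -3.673664)

∇h = (8p³ - 8pq + 2p - 4, -4p² + 4q)
Step 1: at (-0.5, -4), ∇h = (-22, -17) → (-0.5, -4) − 0.01·(-22, -17) = (-0.28, -3.83)
Step 2: at (-0.28, -3.83), ∇h = (-13.314816, -15.6336) → (-0.28, -3.83) − 0.01·(-13.314816, -15.6336) = (-0.14685184, -3.673664)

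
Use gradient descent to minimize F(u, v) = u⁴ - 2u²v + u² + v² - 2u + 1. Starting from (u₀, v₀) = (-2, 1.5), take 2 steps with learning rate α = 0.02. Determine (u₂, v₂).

(-1.31089664, 1.623616)

∇F = (4u³ - 4uv + 2u - 2, -2u² + 2v)
(u₁, v₁) = (-2, 1.5) − 0.02·(-26, -5) = (-1.48, 1.6)
(u₂, v₂) = (-1.48, 1.6) − 0.02·(-8.455168, -1.1808) = (-1.31089664, 1.623616)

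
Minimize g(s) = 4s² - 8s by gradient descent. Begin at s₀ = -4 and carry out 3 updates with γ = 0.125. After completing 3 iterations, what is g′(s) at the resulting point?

g′(s) = 8s - 8
Step 1: g′(-4) = -40; s₁ = -4 − 0.125·(-40) = 1
Step 2: g′(1) = 0; s₂ = 1 − 0.125·0 = 1
Step 3: g′(1) = 0; s₃ = 1 − 0.125·0 = 1
g′(s) at (1) = 0

0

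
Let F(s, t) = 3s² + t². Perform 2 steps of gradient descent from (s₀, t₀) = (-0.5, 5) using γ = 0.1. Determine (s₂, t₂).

∇F = (6s, 2t)
Step 1: at (-0.5, 5), ∇F = (-3, 10) → (-0.5, 5) − 0.1·(-3, 10) = (-0.2, 4)
Step 2: at (-0.2, 4), ∇F = (-1.2, 8) → (-0.2, 4) − 0.1·(-1.2, 8) = (-0.08, 3.2)

(-0.08, 3.2)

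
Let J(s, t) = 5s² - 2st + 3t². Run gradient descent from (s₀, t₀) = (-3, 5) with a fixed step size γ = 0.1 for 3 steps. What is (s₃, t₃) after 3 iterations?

(0.152, 0.36)

∇J = (10s - 2t, -2s + 6t)
Step 1: at (-3, 5), ∇J = (-40, 36) → (-3, 5) − 0.1·(-40, 36) = (1, 1.4)
Step 2: at (1, 1.4), ∇J = (7.2, 6.4) → (1, 1.4) − 0.1·(7.2, 6.4) = (0.28, 0.76)
Step 3: at (0.28, 0.76), ∇J = (1.28, 4) → (0.28, 0.76) − 0.1·(1.28, 4) = (0.152, 0.36)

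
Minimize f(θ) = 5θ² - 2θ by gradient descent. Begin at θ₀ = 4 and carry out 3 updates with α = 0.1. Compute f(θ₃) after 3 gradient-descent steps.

-0.2

f′(θ) = 10θ - 2
Step 1: f′(4) = 38; θ₁ = 4 − 0.1·38 = 0.2
Step 2: f′(0.2) = 0; θ₂ = 0.2 − 0.1·0 = 0.2
Step 3: f′(0.2) = 0; θ₃ = 0.2 − 0.1·0 = 0.2
f(0.2) = -0.2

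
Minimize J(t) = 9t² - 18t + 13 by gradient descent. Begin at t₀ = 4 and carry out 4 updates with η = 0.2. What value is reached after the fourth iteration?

138.0928

J′(t) = 18t - 18
Step 1: J′(4) = 54; t₁ = 4 − 0.2·54 = -6.8
Step 2: J′(-6.8) = -140.4; t₂ = -6.8 − 0.2·(-140.4) = 21.28
Step 3: J′(21.28) = 365.04; t₃ = 21.28 − 0.2·365.04 = -51.728
Step 4: J′(-51.728) = -949.104; t₄ = -51.728 − 0.2·(-949.104) = 138.0928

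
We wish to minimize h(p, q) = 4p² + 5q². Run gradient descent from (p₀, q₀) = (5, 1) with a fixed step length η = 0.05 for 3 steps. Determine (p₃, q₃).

(1.08, 0.125)

∇h = (8p, 10q)
(p₁, q₁) = (5, 1) − 0.05·(40, 10) = (3, 0.5)
(p₂, q₂) = (3, 0.5) − 0.05·(24, 5) = (1.8, 0.25)
(p₃, q₃) = (1.8, 0.25) − 0.05·(14.4, 2.5) = (1.08, 0.125)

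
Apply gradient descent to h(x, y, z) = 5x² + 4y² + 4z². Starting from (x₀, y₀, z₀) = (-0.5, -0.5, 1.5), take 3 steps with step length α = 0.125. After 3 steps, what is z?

∇h = (10x, 8y, 8z)
Step 1: at (-0.5, -0.5, 1.5), ∇h = (-5, -4, 12) → (-0.5, -0.5, 1.5) − 0.125·(-5, -4, 12) = (0.125, 0, 0)
Step 2: at (0.125, 0, 0), ∇h = (1.25, 0, 0) → (0.125, 0, 0) − 0.125·(1.25, 0, 0) = (-0.03125, 0, 0)
Step 3: at (-0.03125, 0, 0), ∇h = (-0.3125, 0, 0) → (-0.03125, 0, 0) − 0.125·(-0.3125, 0, 0) = (0.0078125, 0, 0)
z = 0

0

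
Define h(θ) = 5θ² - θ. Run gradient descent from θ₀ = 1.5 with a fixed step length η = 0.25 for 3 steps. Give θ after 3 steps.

-4.625

h′(θ) = 10θ - 1
Step 1: h′(1.5) = 14; θ₁ = 1.5 − 0.25·14 = -2
Step 2: h′(-2) = -21; θ₂ = -2 − 0.25·(-21) = 3.25
Step 3: h′(3.25) = 31.5; θ₃ = 3.25 − 0.25·31.5 = -4.625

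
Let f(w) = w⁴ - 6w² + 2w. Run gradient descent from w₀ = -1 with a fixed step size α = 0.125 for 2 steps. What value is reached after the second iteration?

f′(w) = 4w³ - 12w + 2
Step 1: f′(-1) = 10; w₁ = -1 − 0.125·10 = -2.25
Step 2: f′(-2.25) = -16.5625; w₂ = -2.25 − 0.125·(-16.5625) = -0.1796875

-0.1796875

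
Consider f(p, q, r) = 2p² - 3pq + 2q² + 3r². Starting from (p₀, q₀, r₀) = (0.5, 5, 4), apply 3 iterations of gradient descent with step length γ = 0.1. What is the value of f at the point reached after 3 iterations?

∇f = (4p - 3q, -3p + 4q, 6r)
Step 1: at (0.5, 5, 4), ∇f = (-13, 18.5, 24) → (0.5, 5, 4) − 0.1·(-13, 18.5, 24) = (1.8, 3.15, 1.6)
Step 2: at (1.8, 3.15, 1.6), ∇f = (-2.25, 7.2, 9.6) → (1.8, 3.15, 1.6) − 0.1·(-2.25, 7.2, 9.6) = (2.025, 2.43, 0.64)
Step 3: at (2.025, 2.43, 0.64), ∇f = (0.81, 3.645, 3.84) → (2.025, 2.43, 0.64) − 0.1·(0.81, 3.645, 3.84) = (1.944, 2.0655, 0.256)
f(1.944, 2.0655, 0.256) = 4.2414645

4.2414645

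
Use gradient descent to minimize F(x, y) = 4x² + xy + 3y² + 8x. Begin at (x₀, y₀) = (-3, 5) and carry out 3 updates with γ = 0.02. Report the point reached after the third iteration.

∇F = (8x + y + 8, x + 6y)
(x₁, y₁) = (-3, 5) − 0.02·(-11, 27) = (-2.78, 4.46)
(x₂, y₂) = (-2.78, 4.46) − 0.02·(-9.78, 23.98) = (-2.5844, 3.9804)
(x₃, y₃) = (-2.5844, 3.9804) − 0.02·(-8.6948, 21.298) = (-2.410504, 3.55444)

(-2.410504, 3.55444)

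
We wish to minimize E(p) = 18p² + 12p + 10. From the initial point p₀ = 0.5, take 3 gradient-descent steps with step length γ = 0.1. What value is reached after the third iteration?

-14.98

E′(p) = 36p + 12
Step 1: E′(0.5) = 30; p₁ = 0.5 − 0.1·30 = -2.5
Step 2: E′(-2.5) = -78; p₂ = -2.5 − 0.1·(-78) = 5.3
Step 3: E′(5.3) = 202.8; p₃ = 5.3 − 0.1·202.8 = -14.98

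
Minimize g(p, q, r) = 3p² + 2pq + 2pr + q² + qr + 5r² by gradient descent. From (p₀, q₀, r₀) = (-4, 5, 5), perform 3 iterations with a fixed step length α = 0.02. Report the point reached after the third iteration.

(-3.671584, 4.637656, 2.703512)

∇g = (6p + 2q + 2r, 2p + 2q + r, 2p + q + 10r)
(p₁, q₁, r₁) = (-4, 5, 5) − 0.02·(-4, 7, 47) = (-3.92, 4.86, 4.06)
(p₂, q₂, r₂) = (-3.92, 4.86, 4.06) − 0.02·(-5.68, 5.94, 37.62) = (-3.8064, 4.7412, 3.3076)
(p₃, q₃, r₃) = (-3.8064, 4.7412, 3.3076) − 0.02·(-6.7408, 5.1772, 30.2044) = (-3.671584, 4.637656, 2.703512)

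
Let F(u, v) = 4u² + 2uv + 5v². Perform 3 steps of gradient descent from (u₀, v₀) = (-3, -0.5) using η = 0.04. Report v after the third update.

∇F = (8u + 2v, 2u + 10v)
Step 1: at (-3, -0.5), ∇F = (-25, -11) → (-3, -0.5) − 0.04·(-25, -11) = (-2, -0.06)
Step 2: at (-2, -0.06), ∇F = (-16.12, -4.6) → (-2, -0.06) − 0.04·(-16.12, -4.6) = (-1.3552, 0.124)
Step 3: at (-1.3552, 0.124), ∇F = (-10.5936, -1.4704) → (-1.3552, 0.124) − 0.04·(-10.5936, -1.4704) = (-0.931456, 0.182816)
v = 0.182816

0.182816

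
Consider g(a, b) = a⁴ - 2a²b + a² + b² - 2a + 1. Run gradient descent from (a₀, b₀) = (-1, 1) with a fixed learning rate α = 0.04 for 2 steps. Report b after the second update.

∇g = (4a³ - 4ab + 2a - 2, -2a² + 2b)
Step 1: at (-1, 1), ∇g = (-4, 0) → (-1, 1) − 0.04·(-4, 0) = (-0.84, 1)
Step 2: at (-0.84, 1), ∇g = (-2.690816, 0.5888) → (-0.84, 1) − 0.04·(-2.690816, 0.5888) = (-0.73236736, 0.976448)
b = 0.976448

0.976448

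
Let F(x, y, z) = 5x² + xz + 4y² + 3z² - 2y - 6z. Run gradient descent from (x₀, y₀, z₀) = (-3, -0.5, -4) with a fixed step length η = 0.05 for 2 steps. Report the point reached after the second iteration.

(-0.5325, -0.02, -1.28)

∇F = (10x + z, 8y - 2, x + 6z - 6)
Step 1: at (-3, -0.5, -4), ∇F = (-34, -6, -33) → (-3, -0.5, -4) − 0.05·(-34, -6, -33) = (-1.3, -0.2, -2.35)
Step 2: at (-1.3, -0.2, -2.35), ∇F = (-15.35, -3.6, -21.4) → (-1.3, -0.2, -2.35) − 0.05·(-15.35, -3.6, -21.4) = (-0.5325, -0.02, -1.28)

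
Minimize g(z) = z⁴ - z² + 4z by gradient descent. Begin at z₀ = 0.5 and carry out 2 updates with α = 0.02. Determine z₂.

g′(z) = 4z³ - 2z + 4
Step 1: g′(0.5) = 3.5; z₁ = 0.5 − 0.02·3.5 = 0.43
Step 2: g′(0.43) = 3.458028; z₂ = 0.43 − 0.02·3.458028 = 0.36083944

0.36083944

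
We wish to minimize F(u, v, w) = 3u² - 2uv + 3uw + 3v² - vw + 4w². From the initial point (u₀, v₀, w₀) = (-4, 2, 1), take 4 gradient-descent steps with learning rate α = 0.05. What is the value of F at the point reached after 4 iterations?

4.47205412125

∇F = (6u - 2v + 3w, -2u + 6v - w, 3u - v + 8w)
(u₁, v₁, w₁) = (-4, 2, 1) − 0.05·(-25, 19, -6) = (-2.75, 1.05, 1.3)
(u₂, v₂, w₂) = (-2.75, 1.05, 1.3) − 0.05·(-14.7, 10.5, 1.1) = (-2.015, 0.525, 1.245)
(u₃, v₃, w₃) = (-2.015, 0.525, 1.245) − 0.05·(-9.405, 5.935, 3.39) = (-1.54475, 0.22825, 1.0755)
(u₄, v₄, w₄) = (-1.54475, 0.22825, 1.0755) − 0.05·(-6.4985, 3.3835, 3.7415) = (-1.219825, 0.059075, 0.888425)
F(-1.219825, 0.059075, 0.888425) = 4.47205412125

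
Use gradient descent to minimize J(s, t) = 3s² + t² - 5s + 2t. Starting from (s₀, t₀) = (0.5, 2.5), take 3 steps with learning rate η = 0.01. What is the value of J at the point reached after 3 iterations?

7.998192425936

∇J = (6s - 5, 2t + 2)
Step 1: at (0.5, 2.5), ∇J = (-2, 7) → (0.5, 2.5) − 0.01·(-2, 7) = (0.52, 2.43)
Step 2: at (0.52, 2.43), ∇J = (-1.88, 6.86) → (0.52, 2.43) − 0.01·(-1.88, 6.86) = (0.5388, 2.3614)
Step 3: at (0.5388, 2.3614), ∇J = (-1.7672, 6.7228) → (0.5388, 2.3614) − 0.01·(-1.7672, 6.7228) = (0.556472, 2.294172)
J(0.556472, 2.294172) = 7.998192425936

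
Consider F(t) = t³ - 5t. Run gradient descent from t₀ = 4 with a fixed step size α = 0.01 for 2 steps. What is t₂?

3.237653

F′(t) = 3t² - 5
t₁ = 4 − 0.01·43 = 3.57
t₂ = 3.57 − 0.01·33.2347 = 3.237653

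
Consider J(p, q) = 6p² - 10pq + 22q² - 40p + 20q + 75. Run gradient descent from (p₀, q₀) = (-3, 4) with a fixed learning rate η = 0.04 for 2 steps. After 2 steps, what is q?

3.6864

∇J = (12p - 10q - 40, -10p + 44q + 20)
Step 1: at (-3, 4), ∇J = (-116, 226) → (-3, 4) − 0.04·(-116, 226) = (1.64, -5.04)
Step 2: at (1.64, -5.04), ∇J = (30.08, -218.16) → (1.64, -5.04) − 0.04·(30.08, -218.16) = (0.4368, 3.6864)
q = 3.6864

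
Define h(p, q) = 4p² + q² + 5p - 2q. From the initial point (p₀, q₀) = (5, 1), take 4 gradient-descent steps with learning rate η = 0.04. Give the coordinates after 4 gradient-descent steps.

(0.5777024, 1)

∇h = (8p + 5, 2q - 2)
Step 1: at (5, 1), ∇h = (45, 0) → (5, 1) − 0.04·(45, 0) = (3.2, 1)
Step 2: at (3.2, 1), ∇h = (30.6, 0) → (3.2, 1) − 0.04·(30.6, 0) = (1.976, 1)
Step 3: at (1.976, 1), ∇h = (20.808, 0) → (1.976, 1) − 0.04·(20.808, 0) = (1.14368, 1)
Step 4: at (1.14368, 1), ∇h = (14.14944, 0) → (1.14368, 1) − 0.04·(14.14944, 0) = (0.5777024, 1)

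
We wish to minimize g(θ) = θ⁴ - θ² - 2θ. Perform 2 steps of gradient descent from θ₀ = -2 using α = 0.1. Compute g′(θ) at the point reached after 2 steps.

0

g′(θ) = 4θ³ - 2θ - 2
Step 1: g′(-2) = -30; θ₁ = -2 − 0.1·(-30) = 1
Step 2: g′(1) = 0; θ₂ = 1 − 0.1·0 = 1
g′(θ) at (1) = 0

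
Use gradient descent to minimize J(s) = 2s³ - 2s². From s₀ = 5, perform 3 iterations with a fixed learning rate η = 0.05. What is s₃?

J′(s) = 6s² - 4s
s₁ = 5 − 0.05·130 = -1.5
s₂ = -1.5 − 0.05·19.5 = -2.475
s₃ = -2.475 − 0.05·46.65375 = -4.8076875

-4.8076875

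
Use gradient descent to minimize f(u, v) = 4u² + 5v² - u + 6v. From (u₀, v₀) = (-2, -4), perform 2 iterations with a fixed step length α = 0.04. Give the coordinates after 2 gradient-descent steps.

∇f = (8u - 1, 10v + 6)
Step 1: at (-2, -4), ∇f = (-17, -34) → (-2, -4) − 0.04·(-17, -34) = (-1.32, -2.64)
Step 2: at (-1.32, -2.64), ∇f = (-11.56, -20.4) → (-1.32, -2.64) − 0.04·(-11.56, -20.4) = (-0.8576, -1.824)

(-0.8576, -1.824)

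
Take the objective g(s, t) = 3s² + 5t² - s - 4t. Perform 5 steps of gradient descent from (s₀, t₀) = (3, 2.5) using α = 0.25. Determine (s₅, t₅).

∇g = (6s - 1, 10t - 4)
(s₁, t₁) = (3, 2.5) − 0.25·(17, 21) = (-1.25, -2.75)
(s₂, t₂) = (-1.25, -2.75) − 0.25·(-8.5, -31.5) = (0.875, 5.125)
(s₃, t₃) = (0.875, 5.125) − 0.25·(4.25, 47.25) = (-0.1875, -6.6875)
(s₄, t₄) = (-0.1875, -6.6875) − 0.25·(-2.125, -70.875) = (0.34375, 11.03125)
(s₅, t₅) = (0.34375, 11.03125) − 0.25·(1.0625, 106.3125) = (0.078125, -15.546875)

(0.078125, -15.546875)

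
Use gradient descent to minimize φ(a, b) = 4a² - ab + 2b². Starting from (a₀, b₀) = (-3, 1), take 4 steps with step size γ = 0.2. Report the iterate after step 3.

∇φ = (8a - b, -a + 4b)
(a₁, b₁) = (-3, 1) − 0.2·(-25, 7) = (2, -0.4)
(a₂, b₂) = (2, -0.4) − 0.2·(16.4, -3.6) = (-1.28, 0.32)
(a₃, b₃) = (-1.28, 0.32) − 0.2·(-10.56, 2.56) = (0.832, -0.192)

(0.832, -0.192)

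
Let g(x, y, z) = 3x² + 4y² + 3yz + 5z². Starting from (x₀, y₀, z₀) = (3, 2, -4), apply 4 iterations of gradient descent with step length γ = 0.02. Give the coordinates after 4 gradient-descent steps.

(1.79908608, 1.55775648, -1.96184512)

∇g = (6x, 8y + 3z, 3y + 10z)
Step 1: at (3, 2, -4), ∇g = (18, 4, -34) → (3, 2, -4) − 0.02·(18, 4, -34) = (2.64, 1.92, -3.32)
Step 2: at (2.64, 1.92, -3.32), ∇g = (15.84, 5.4, -27.44) → (2.64, 1.92, -3.32) − 0.02·(15.84, 5.4, -27.44) = (2.3232, 1.812, -2.7712)
Step 3: at (2.3232, 1.812, -2.7712), ∇g = (13.9392, 6.1824, -22.276) → (2.3232, 1.812, -2.7712) − 0.02·(13.9392, 6.1824, -22.276) = (2.044416, 1.688352, -2.32568)
Step 4: at (2.044416, 1.688352, -2.32568), ∇g = (12.266496, 6.529776, -18.191744) → (2.044416, 1.688352, -2.32568) − 0.02·(12.266496, 6.529776, -18.191744) = (1.79908608, 1.55775648, -1.96184512)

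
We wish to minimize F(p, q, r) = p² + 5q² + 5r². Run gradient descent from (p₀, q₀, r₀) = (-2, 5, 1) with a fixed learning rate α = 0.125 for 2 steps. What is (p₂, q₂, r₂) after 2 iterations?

(-1.125, 0.3125, 0.0625)

∇F = (2p, 10q, 10r)
Step 1: at (-2, 5, 1), ∇F = (-4, 50, 10) → (-2, 5, 1) − 0.125·(-4, 50, 10) = (-1.5, -1.25, -0.25)
Step 2: at (-1.5, -1.25, -0.25), ∇F = (-3, -12.5, -2.5) → (-1.5, -1.25, -0.25) − 0.125·(-3, -12.5, -2.5) = (-1.125, 0.3125, 0.0625)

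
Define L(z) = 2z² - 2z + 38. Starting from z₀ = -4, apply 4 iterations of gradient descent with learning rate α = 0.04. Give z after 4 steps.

L′(z) = 4z - 2
z₁ = -4 − 0.04·(-18) = -3.28
z₂ = -3.28 − 0.04·(-15.12) = -2.6752
z₃ = -2.6752 − 0.04·(-12.7008) = -2.167168
z₄ = -2.167168 − 0.04·(-10.668672) = -1.74042112

-1.74042112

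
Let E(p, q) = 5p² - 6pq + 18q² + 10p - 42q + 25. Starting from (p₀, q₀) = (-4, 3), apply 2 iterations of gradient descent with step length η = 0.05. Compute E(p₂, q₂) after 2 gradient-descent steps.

∇E = (10p - 6q + 10, -6p + 36q - 42)
Step 1: at (-4, 3), ∇E = (-48, 90) → (-4, 3) − 0.05·(-48, 90) = (-1.6, -1.5)
Step 2: at (-1.6, -1.5), ∇E = (3, -86.4) → (-1.6, -1.5) − 0.05·(3, -86.4) = (-1.75, 2.82)
E(-1.75, 2.82) = 77.1257

77.1257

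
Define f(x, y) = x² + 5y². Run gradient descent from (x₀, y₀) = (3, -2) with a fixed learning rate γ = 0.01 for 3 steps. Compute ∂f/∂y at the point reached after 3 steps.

∇f = (2x, 10y)
(x₁, y₁) = (3, -2) − 0.01·(6, -20) = (2.94, -1.8)
(x₂, y₂) = (2.94, -1.8) − 0.01·(5.88, -18) = (2.8812, -1.62)
(x₃, y₃) = (2.8812, -1.62) − 0.01·(5.7624, -16.2) = (2.823576, -1.458)
∂f/∂y at (2.823576, -1.458) = -14.58

-14.58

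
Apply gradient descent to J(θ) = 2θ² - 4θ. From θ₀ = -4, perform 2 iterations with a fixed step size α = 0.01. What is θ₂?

-3.608

J′(θ) = 4θ - 4
θ₁ = -4 − 0.01·(-20) = -3.8
θ₂ = -3.8 − 0.01·(-19.2) = -3.608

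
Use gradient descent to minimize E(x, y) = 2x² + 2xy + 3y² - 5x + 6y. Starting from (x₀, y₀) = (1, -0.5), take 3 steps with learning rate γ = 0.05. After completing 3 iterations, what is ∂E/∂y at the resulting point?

∇E = (4x + 2y - 5, 2x + 6y + 6)
(x₁, y₁) = (1, -0.5) − 0.05·(-2, 5) = (1.1, -0.75)
(x₂, y₂) = (1.1, -0.75) − 0.05·(-2.1, 3.7) = (1.205, -0.935)
(x₃, y₃) = (1.205, -0.935) − 0.05·(-2.05, 2.8) = (1.3075, -1.075)
∂E/∂y at (1.3075, -1.075) = 2.165

2.165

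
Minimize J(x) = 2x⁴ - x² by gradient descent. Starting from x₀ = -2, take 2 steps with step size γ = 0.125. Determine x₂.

J′(x) = 8x³ - 2x
Step 1: J′(-2) = -60; x₁ = -2 − 0.125·(-60) = 5.5
Step 2: J′(5.5) = 1320; x₂ = 5.5 − 0.125·1320 = -159.5

-159.5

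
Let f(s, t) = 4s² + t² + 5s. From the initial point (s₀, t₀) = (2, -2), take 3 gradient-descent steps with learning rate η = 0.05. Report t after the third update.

-1.458

∇f = (8s + 5, 2t)
(s₁, t₁) = (2, -2) − 0.05·(21, -4) = (0.95, -1.8)
(s₂, t₂) = (0.95, -1.8) − 0.05·(12.6, -3.6) = (0.32, -1.62)
(s₃, t₃) = (0.32, -1.62) − 0.05·(7.56, -3.24) = (-0.058, -1.458)
t = -1.458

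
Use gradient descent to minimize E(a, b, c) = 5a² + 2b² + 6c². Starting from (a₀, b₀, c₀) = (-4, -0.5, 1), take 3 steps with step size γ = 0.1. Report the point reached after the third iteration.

(0, -0.108, -0.008)

∇E = (10a, 4b, 12c)
(a₁, b₁, c₁) = (-4, -0.5, 1) − 0.1·(-40, -2, 12) = (0, -0.3, -0.2)
(a₂, b₂, c₂) = (0, -0.3, -0.2) − 0.1·(0, -1.2, -2.4) = (0, -0.18, 0.04)
(a₃, b₃, c₃) = (0, -0.18, 0.04) − 0.1·(0, -0.72, 0.48) = (0, -0.108, -0.008)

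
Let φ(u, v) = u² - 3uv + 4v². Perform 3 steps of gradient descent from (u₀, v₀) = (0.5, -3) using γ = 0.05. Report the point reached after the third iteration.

∇φ = (2u - 3v, -3u + 8v)
Step 1: at (0.5, -3), ∇φ = (10, -25.5) → (0.5, -3) − 0.05·(10, -25.5) = (0, -1.725)
Step 2: at (0, -1.725), ∇φ = (5.175, -13.8) → (0, -1.725) − 0.05·(5.175, -13.8) = (-0.25875, -1.035)
Step 3: at (-0.25875, -1.035), ∇φ = (2.5875, -7.50375) → (-0.25875, -1.035) − 0.05·(2.5875, -7.50375) = (-0.388125, -0.6598125)

(-0.388125, -0.6598125)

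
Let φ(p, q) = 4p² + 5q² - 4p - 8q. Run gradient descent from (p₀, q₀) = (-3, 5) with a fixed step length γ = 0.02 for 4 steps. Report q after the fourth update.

2.52032

∇φ = (8p - 4, 10q - 8)
(p₁, q₁) = (-3, 5) − 0.02·(-28, 42) = (-2.44, 4.16)
(p₂, q₂) = (-2.44, 4.16) − 0.02·(-23.52, 33.6) = (-1.9696, 3.488)
(p₃, q₃) = (-1.9696, 3.488) − 0.02·(-19.7568, 26.88) = (-1.574464, 2.9504)
(p₄, q₄) = (-1.574464, 2.9504) − 0.02·(-16.595712, 21.504) = (-1.24254976, 2.52032)
q = 2.52032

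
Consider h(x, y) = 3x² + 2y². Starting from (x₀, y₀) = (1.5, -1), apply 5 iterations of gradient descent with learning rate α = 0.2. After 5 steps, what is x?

-0.00048

∇h = (6x, 4y)
Step 1: at (1.5, -1), ∇h = (9, -4) → (1.5, -1) − 0.2·(9, -4) = (-0.3, -0.2)
Step 2: at (-0.3, -0.2), ∇h = (-1.8, -0.8) → (-0.3, -0.2) − 0.2·(-1.8, -0.8) = (0.06, -0.04)
Step 3: at (0.06, -0.04), ∇h = (0.36, -0.16) → (0.06, -0.04) − 0.2·(0.36, -0.16) = (-0.012, -0.008)
Step 4: at (-0.012, -0.008), ∇h = (-0.072, -0.032) → (-0.012, -0.008) − 0.2·(-0.072, -0.032) = (0.0024, -0.0016)
Step 5: at (0.0024, -0.0016), ∇h = (0.0144, -0.0064) → (0.0024, -0.0016) − 0.2·(0.0144, -0.0064) = (-0.00048, -0.00032)
x = -0.00048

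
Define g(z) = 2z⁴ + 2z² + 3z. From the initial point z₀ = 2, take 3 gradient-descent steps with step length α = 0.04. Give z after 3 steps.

g′(z) = 8z³ + 4z + 3
z₁ = 2 − 0.04·75 = -1
z₂ = -1 − 0.04·(-9) = -0.64
z₃ = -0.64 − 0.04·(-1.657152) = -0.57371392

-0.57371392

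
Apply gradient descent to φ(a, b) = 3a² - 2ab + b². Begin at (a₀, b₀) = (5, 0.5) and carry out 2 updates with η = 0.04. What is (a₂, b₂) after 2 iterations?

∇φ = (6a - 2b, -2a + 2b)
(a₁, b₁) = (5, 0.5) − 0.04·(29, -9) = (3.84, 0.86)
(a₂, b₂) = (3.84, 0.86) − 0.04·(21.32, -5.96) = (2.9872, 1.0984)

(2.9872, 1.0984)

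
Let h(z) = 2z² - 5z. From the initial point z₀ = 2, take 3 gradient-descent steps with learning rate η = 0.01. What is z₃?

1.913552

h′(z) = 4z - 5
Step 1: h′(2) = 3; z₁ = 2 − 0.01·3 = 1.97
Step 2: h′(1.97) = 2.88; z₂ = 1.97 − 0.01·2.88 = 1.9412
Step 3: h′(1.9412) = 2.7648; z₃ = 1.9412 − 0.01·2.7648 = 1.913552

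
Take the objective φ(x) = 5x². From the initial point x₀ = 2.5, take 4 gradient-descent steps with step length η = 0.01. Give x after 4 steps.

φ′(x) = 10x
Step 1: φ′(2.5) = 25; x₁ = 2.5 − 0.01·25 = 2.25
Step 2: φ′(2.25) = 22.5; x₂ = 2.25 − 0.01·22.5 = 2.025
Step 3: φ′(2.025) = 20.25; x₃ = 2.025 − 0.01·20.25 = 1.8225
Step 4: φ′(1.8225) = 18.225; x₄ = 1.8225 − 0.01·18.225 = 1.64025

1.64025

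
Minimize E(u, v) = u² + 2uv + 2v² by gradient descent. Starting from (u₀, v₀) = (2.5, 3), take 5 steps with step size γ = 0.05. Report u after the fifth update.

0.83025

∇E = (2u + 2v, 2u + 4v)
Step 1: at (2.5, 3), ∇E = (11, 17) → (2.5, 3) − 0.05·(11, 17) = (1.95, 2.15)
Step 2: at (1.95, 2.15), ∇E = (8.2, 12.5) → (1.95, 2.15) − 0.05·(8.2, 12.5) = (1.54, 1.525)
Step 3: at (1.54, 1.525), ∇E = (6.13, 9.18) → (1.54, 1.525) − 0.05·(6.13, 9.18) = (1.2335, 1.066)
Step 4: at (1.2335, 1.066), ∇E = (4.599, 6.731) → (1.2335, 1.066) − 0.05·(4.599, 6.731) = (1.00355, 0.72945)
Step 5: at (1.00355, 0.72945), ∇E = (3.466, 4.9249) → (1.00355, 0.72945) − 0.05·(3.466, 4.9249) = (0.83025, 0.483205)
u = 0.83025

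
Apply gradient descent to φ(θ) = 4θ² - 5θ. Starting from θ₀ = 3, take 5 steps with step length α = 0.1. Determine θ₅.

φ′(θ) = 8θ - 5
Step 1: φ′(3) = 19; θ₁ = 3 − 0.1·19 = 1.1
Step 2: φ′(1.1) = 3.8; θ₂ = 1.1 − 0.1·3.8 = 0.72
Step 3: φ′(0.72) = 0.76; θ₃ = 0.72 − 0.1·0.76 = 0.644
Step 4: φ′(0.644) = 0.152; θ₄ = 0.644 − 0.1·0.152 = 0.6288
Step 5: φ′(0.6288) = 0.0304; θ₅ = 0.6288 − 0.1·0.0304 = 0.62576

0.62576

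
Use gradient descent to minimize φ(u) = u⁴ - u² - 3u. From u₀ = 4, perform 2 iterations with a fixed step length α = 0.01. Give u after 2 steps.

φ′(u) = 4u³ - 2u - 3
u₁ = 4 − 0.01·245 = 1.55
u₂ = 1.55 − 0.01·8.7955 = 1.462045

1.462045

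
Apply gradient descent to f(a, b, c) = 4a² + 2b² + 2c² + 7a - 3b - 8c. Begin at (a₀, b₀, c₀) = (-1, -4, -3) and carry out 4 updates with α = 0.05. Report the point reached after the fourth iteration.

(-0.8912, -1.1956, -0.048)

∇f = (8a + 7, 4b - 3, 4c - 8)
Step 1: at (-1, -4, -3), ∇f = (-1, -19, -20) → (-1, -4, -3) − 0.05·(-1, -19, -20) = (-0.95, -3.05, -2)
Step 2: at (-0.95, -3.05, -2), ∇f = (-0.6, -15.2, -16) → (-0.95, -3.05, -2) − 0.05·(-0.6, -15.2, -16) = (-0.92, -2.29, -1.2)
Step 3: at (-0.92, -2.29, -1.2), ∇f = (-0.36, -12.16, -12.8) → (-0.92, -2.29, -1.2) − 0.05·(-0.36, -12.16, -12.8) = (-0.902, -1.682, -0.56)
Step 4: at (-0.902, -1.682, -0.56), ∇f = (-0.216, -9.728, -10.24) → (-0.902, -1.682, -0.56) − 0.05·(-0.216, -9.728, -10.24) = (-0.8912, -1.1956, -0.048)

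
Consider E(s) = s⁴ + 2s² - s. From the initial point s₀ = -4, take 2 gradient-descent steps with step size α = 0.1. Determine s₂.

-5045.6548

E′(s) = 4s³ + 4s - 1
s₁ = -4 − 0.1·(-273) = 23.3
s₂ = 23.3 − 0.1·50689.548 = -5045.6548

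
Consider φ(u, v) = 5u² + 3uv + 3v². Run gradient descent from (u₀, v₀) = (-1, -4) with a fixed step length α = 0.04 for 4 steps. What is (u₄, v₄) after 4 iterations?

∇φ = (10u + 3v, 3u + 6v)
(u₁, v₁) = (-1, -4) − 0.04·(-22, -27) = (-0.12, -2.92)
(u₂, v₂) = (-0.12, -2.92) − 0.04·(-9.96, -17.88) = (0.2784, -2.2048)
(u₃, v₃) = (0.2784, -2.2048) − 0.04·(-3.8304, -12.3936) = (0.431616, -1.709056)
(u₄, v₄) = (0.431616, -1.709056) − 0.04·(-0.811008, -8.959488) = (0.46405632, -1.35067648)

(0.46405632, -1.35067648)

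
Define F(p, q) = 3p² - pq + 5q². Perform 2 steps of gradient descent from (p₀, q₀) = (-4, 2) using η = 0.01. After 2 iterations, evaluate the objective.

54.0778766

∇F = (6p - q, -p + 10q)
Step 1: at (-4, 2), ∇F = (-26, 24) → (-4, 2) − 0.01·(-26, 24) = (-3.74, 1.76)
Step 2: at (-3.74, 1.76), ∇F = (-24.2, 21.34) → (-3.74, 1.76) − 0.01·(-24.2, 21.34) = (-3.498, 1.5466)
F(-3.498, 1.5466) = 54.0778766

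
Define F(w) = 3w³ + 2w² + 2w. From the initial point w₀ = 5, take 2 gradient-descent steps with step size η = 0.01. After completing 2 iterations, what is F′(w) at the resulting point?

39.560606396649

F′(w) = 9w² + 4w + 2
Step 1: F′(5) = 247; w₁ = 5 − 0.01·247 = 2.53
Step 2: F′(2.53) = 69.7281; w₂ = 2.53 − 0.01·69.7281 = 1.832719
F′(w) at (1.832719) = 39.560606396649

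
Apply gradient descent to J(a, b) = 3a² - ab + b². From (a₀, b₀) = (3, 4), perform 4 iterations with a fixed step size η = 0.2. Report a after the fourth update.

0.192

∇J = (6a - b, -a + 2b)
(a₁, b₁) = (3, 4) − 0.2·(14, 5) = (0.2, 3)
(a₂, b₂) = (0.2, 3) − 0.2·(-1.8, 5.8) = (0.56, 1.84)
(a₃, b₃) = (0.56, 1.84) − 0.2·(1.52, 3.12) = (0.256, 1.216)
(a₄, b₄) = (0.256, 1.216) − 0.2·(0.32, 2.176) = (0.192, 0.7808)
a = 0.192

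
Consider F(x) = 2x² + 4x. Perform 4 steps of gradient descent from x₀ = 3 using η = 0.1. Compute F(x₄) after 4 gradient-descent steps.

-1.46252288

F′(x) = 4x + 4
Step 1: F′(3) = 16; x₁ = 3 − 0.1·16 = 1.4
Step 2: F′(1.4) = 9.6; x₂ = 1.4 − 0.1·9.6 = 0.44
Step 3: F′(0.44) = 5.76; x₃ = 0.44 − 0.1·5.76 = -0.136
Step 4: F′(-0.136) = 3.456; x₄ = -0.136 − 0.1·3.456 = -0.4816
F(-0.4816) = -1.46252288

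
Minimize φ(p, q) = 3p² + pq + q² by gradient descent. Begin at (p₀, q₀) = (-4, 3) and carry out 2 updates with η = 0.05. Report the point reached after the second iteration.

(-2.21, 2.7575)

∇φ = (6p + q, p + 2q)
(p₁, q₁) = (-4, 3) − 0.05·(-21, 2) = (-2.95, 2.9)
(p₂, q₂) = (-2.95, 2.9) − 0.05·(-14.8, 2.85) = (-2.21, 2.7575)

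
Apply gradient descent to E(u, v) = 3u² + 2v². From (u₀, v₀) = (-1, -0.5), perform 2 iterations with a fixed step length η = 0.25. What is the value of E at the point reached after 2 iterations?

∇E = (6u, 4v)
Step 1: at (-1, -0.5), ∇E = (-6, -2) → (-1, -0.5) − 0.25·(-6, -2) = (0.5, 0)
Step 2: at (0.5, 0), ∇E = (3, 0) → (0.5, 0) − 0.25·(3, 0) = (-0.25, 0)
E(-0.25, 0) = 0.1875

0.1875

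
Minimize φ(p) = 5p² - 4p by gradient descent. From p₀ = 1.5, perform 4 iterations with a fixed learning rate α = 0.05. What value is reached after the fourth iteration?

0.46875

φ′(p) = 10p - 4
Step 1: φ′(1.5) = 11; p₁ = 1.5 − 0.05·11 = 0.95
Step 2: φ′(0.95) = 5.5; p₂ = 0.95 − 0.05·5.5 = 0.675
Step 3: φ′(0.675) = 2.75; p₃ = 0.675 − 0.05·2.75 = 0.5375
Step 4: φ′(0.5375) = 1.375; p₄ = 0.5375 − 0.05·1.375 = 0.46875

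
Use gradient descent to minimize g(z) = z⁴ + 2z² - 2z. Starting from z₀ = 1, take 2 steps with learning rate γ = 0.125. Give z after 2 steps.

0.3671875

g′(z) = 4z³ + 4z - 2
z₁ = 1 − 0.125·6 = 0.25
z₂ = 0.25 − 0.125·(-0.9375) = 0.3671875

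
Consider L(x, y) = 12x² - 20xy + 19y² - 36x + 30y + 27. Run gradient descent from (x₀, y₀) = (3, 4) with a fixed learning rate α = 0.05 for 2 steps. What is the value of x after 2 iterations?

∇L = (24x - 20y - 36, -20x + 38y + 30)
Step 1: at (3, 4), ∇L = (-44, 122) → (3, 4) − 0.05·(-44, 122) = (5.2, -2.1)
Step 2: at (5.2, -2.1), ∇L = (130.8, -153.8) → (5.2, -2.1) − 0.05·(130.8, -153.8) = (-1.34, 5.59)
x = -1.34

-1.34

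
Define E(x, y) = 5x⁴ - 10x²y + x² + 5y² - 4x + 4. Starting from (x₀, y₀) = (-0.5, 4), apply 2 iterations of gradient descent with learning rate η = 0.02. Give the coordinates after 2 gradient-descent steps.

(-1.91065, 2.8645)

∇E = (20x³ - 20xy + 2x - 4, -10x² + 10y)
Step 1: at (-0.5, 4), ∇E = (32.5, 37.5) → (-0.5, 4) − 0.02·(32.5, 37.5) = (-1.15, 3.25)
Step 2: at (-1.15, 3.25), ∇E = (38.0325, 19.275) → (-1.15, 3.25) − 0.02·(38.0325, 19.275) = (-1.91065, 2.8645)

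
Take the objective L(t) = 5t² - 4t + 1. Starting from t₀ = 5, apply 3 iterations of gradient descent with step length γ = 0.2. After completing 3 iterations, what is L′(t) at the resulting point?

-46

L′(t) = 10t - 4
t₁ = 5 − 0.2·46 = -4.2
t₂ = -4.2 − 0.2·(-46) = 5
t₃ = 5 − 0.2·46 = -4.2
L′(t) at (-4.2) = -46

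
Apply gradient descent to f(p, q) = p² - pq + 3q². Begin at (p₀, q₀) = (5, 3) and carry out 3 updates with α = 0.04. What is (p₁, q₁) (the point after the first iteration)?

∇f = (2p - q, -p + 6q)
(p₁, q₁) = (5, 3) − 0.04·(7, 13) = (4.72, 2.48)

(4.72, 2.48)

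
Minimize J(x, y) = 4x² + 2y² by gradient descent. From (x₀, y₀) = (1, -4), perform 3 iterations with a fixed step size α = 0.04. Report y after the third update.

-2.370816

∇J = (8x, 4y)
Step 1: at (1, -4), ∇J = (8, -16) → (1, -4) − 0.04·(8, -16) = (0.68, -3.36)
Step 2: at (0.68, -3.36), ∇J = (5.44, -13.44) → (0.68, -3.36) − 0.04·(5.44, -13.44) = (0.4624, -2.8224)
Step 3: at (0.4624, -2.8224), ∇J = (3.6992, -11.2896) → (0.4624, -2.8224) − 0.04·(3.6992, -11.2896) = (0.314432, -2.370816)
y = -2.370816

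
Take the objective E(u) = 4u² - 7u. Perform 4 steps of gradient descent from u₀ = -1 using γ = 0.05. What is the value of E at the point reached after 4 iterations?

E′(u) = 8u - 7
u₁ = -1 − 0.05·(-15) = -0.25
u₂ = -0.25 − 0.05·(-9) = 0.2
u₃ = 0.2 − 0.05·(-5.4) = 0.47
u₄ = 0.47 − 0.05·(-3.24) = 0.632
E(0.632) = -2.826304

-2.826304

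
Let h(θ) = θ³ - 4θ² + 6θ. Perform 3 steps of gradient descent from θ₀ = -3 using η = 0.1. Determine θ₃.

h′(θ) = 3θ² - 8θ + 6
Step 1: h′(-3) = 57; θ₁ = -3 − 0.1·57 = -8.7
Step 2: h′(-8.7) = 302.67; θ₂ = -8.7 − 0.1·302.67 = -38.967
Step 3: h′(-38.967) = 4873.017267; θ₃ = -38.967 − 0.1·4873.017267 = -526.2687267

-526.2687267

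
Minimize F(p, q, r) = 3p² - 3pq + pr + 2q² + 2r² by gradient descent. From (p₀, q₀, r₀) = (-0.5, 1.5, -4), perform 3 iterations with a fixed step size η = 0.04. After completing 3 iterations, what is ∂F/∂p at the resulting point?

-2.459808

∇F = (6p - 3q + r, -3p + 4q, p + 4r)
Step 1: at (-0.5, 1.5, -4), ∇F = (-11.5, 7.5, -16.5) → (-0.5, 1.5, -4) − 0.04·(-11.5, 7.5, -16.5) = (-0.04, 1.2, -3.34)
Step 2: at (-0.04, 1.2, -3.34), ∇F = (-7.18, 4.92, -13.4) → (-0.04, 1.2, -3.34) − 0.04·(-7.18, 4.92, -13.4) = (0.2472, 1.0032, -2.804)
Step 3: at (0.2472, 1.0032, -2.804), ∇F = (-4.3304, 3.2712, -10.9688) → (0.2472, 1.0032, -2.804) − 0.04·(-4.3304, 3.2712, -10.9688) = (0.420416, 0.872352, -2.365248)
∂F/∂p at (0.420416, 0.872352, -2.365248) = -2.459808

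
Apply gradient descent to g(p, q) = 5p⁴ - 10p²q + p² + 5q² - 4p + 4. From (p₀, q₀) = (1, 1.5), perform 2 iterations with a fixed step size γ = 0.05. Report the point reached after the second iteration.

(-0.456, 1.905)

∇g = (20p³ - 20pq + 2p - 4, -10p² + 10q)
Step 1: at (1, 1.5), ∇g = (-12, 5) → (1, 1.5) − 0.05·(-12, 5) = (1.6, 1.25)
Step 2: at (1.6, 1.25), ∇g = (41.12, -13.1) → (1.6, 1.25) − 0.05·(41.12, -13.1) = (-0.456, 1.905)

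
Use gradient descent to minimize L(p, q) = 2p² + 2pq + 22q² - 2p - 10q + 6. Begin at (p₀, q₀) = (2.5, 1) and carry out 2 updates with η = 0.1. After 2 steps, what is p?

1.68

∇L = (4p + 2q - 2, 2p + 44q - 10)
(p₁, q₁) = (2.5, 1) − 0.1·(10, 39) = (1.5, -2.9)
(p₂, q₂) = (1.5, -2.9) − 0.1·(-1.8, -134.6) = (1.68, 10.56)
p = 1.68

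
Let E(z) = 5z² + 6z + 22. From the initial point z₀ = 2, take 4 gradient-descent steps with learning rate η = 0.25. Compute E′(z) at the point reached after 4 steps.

E′(z) = 10z + 6
z₁ = 2 − 0.25·26 = -4.5
z₂ = -4.5 − 0.25·(-39) = 5.25
z₃ = 5.25 − 0.25·58.5 = -9.375
z₄ = -9.375 − 0.25·(-87.75) = 12.5625
E′(z) at (12.5625) = 131.625

131.625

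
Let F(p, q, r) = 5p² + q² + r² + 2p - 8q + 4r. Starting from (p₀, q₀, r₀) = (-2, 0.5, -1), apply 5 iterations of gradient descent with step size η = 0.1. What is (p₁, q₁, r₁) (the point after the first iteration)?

(-0.2, 1.2, -1.2)

∇F = (10p + 2, 2q - 8, 2r + 4)
Step 1: at (-2, 0.5, -1), ∇F = (-18, -7, 2) → (-2, 0.5, -1) − 0.1·(-18, -7, 2) = (-0.2, 1.2, -1.2)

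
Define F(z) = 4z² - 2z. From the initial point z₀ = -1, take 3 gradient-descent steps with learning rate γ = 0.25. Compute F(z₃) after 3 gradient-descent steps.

F′(z) = 8z - 2
z₁ = -1 − 0.25·(-10) = 1.5
z₂ = 1.5 − 0.25·10 = -1
z₃ = -1 − 0.25·(-10) = 1.5
F(1.5) = 6

6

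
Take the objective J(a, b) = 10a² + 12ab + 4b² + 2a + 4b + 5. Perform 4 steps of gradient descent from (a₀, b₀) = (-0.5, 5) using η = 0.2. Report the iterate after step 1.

(-10.9, -2.6)

∇J = (20a + 12b + 2, 12a + 8b + 4)
(a₁, b₁) = (-0.5, 5) − 0.2·(52, 38) = (-10.9, -2.6)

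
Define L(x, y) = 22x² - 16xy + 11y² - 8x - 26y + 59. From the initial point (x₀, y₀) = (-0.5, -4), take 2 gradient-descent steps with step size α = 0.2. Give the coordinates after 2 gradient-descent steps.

∇L = (44x - 16y - 8, -16x + 22y - 26)
Step 1: at (-0.5, -4), ∇L = (34, -106) → (-0.5, -4) − 0.2·(34, -106) = (-7.3, 17.2)
Step 2: at (-7.3, 17.2), ∇L = (-604.4, 469.2) → (-7.3, 17.2) − 0.2·(-604.4, 469.2) = (113.58, -76.64)

(113.58, -76.64)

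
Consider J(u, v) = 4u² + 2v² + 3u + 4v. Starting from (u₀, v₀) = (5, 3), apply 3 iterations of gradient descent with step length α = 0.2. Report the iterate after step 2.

(1.56, -0.84)

∇J = (8u + 3, 4v + 4)
(u₁, v₁) = (5, 3) − 0.2·(43, 16) = (-3.6, -0.2)
(u₂, v₂) = (-3.6, -0.2) − 0.2·(-25.8, 3.2) = (1.56, -0.84)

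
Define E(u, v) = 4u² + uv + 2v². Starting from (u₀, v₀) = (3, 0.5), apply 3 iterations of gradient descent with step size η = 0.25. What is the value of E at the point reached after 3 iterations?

53.4954833984375

∇E = (8u + v, u + 4v)
Step 1: at (3, 0.5), ∇E = (24.5, 5) → (3, 0.5) − 0.25·(24.5, 5) = (-3.125, -0.75)
Step 2: at (-3.125, -0.75), ∇E = (-25.75, -6.125) → (-3.125, -0.75) − 0.25·(-25.75, -6.125) = (3.3125, 0.78125)
Step 3: at (3.3125, 0.78125), ∇E = (27.28125, 6.4375) → (3.3125, 0.78125) − 0.25·(27.28125, 6.4375) = (-3.5078125, -0.828125)
E(-3.5078125, -0.828125) = 53.4954833984375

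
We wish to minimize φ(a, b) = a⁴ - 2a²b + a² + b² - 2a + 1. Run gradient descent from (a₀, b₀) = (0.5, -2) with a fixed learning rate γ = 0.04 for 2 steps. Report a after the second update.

∇φ = (4a³ - 4ab + 2a - 2, -2a² + 2b)
(a₁, b₁) = (0.5, -2) − 0.04·(3.5, -4.5) = (0.36, -1.82)
(a₂, b₂) = (0.36, -1.82) − 0.04·(1.527424, -3.8992) = (0.29890304, -1.664032)
a = 0.29890304

0.29890304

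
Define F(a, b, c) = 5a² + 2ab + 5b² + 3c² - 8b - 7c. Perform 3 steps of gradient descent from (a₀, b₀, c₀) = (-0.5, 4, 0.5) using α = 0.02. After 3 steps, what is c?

∇F = (10a + 2b, 2a + 10b - 8, 6c - 7)
(a₁, b₁, c₁) = (-0.5, 4, 0.5) − 0.02·(3, 31, -4) = (-0.56, 3.38, 0.58)
(a₂, b₂, c₂) = (-0.56, 3.38, 0.58) − 0.02·(1.16, 24.68, -3.52) = (-0.5832, 2.8864, 0.6504)
(a₃, b₃, c₃) = (-0.5832, 2.8864, 0.6504) − 0.02·(-0.0592, 19.6976, -3.0976) = (-0.582016, 2.492448, 0.712352)
c = 0.712352

0.712352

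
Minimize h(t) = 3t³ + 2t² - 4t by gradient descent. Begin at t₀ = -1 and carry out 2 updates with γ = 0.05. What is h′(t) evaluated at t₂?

3.072520140625

h′(t) = 9t² + 4t - 4
Step 1: h′(-1) = 1; t₁ = -1 − 0.05·1 = -1.05
Step 2: h′(-1.05) = 1.7225; t₂ = -1.05 − 0.05·1.7225 = -1.136125
h′(t) at (-1.136125) = 3.072520140625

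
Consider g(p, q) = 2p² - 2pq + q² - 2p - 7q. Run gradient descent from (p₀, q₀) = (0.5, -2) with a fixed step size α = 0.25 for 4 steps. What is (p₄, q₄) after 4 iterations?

∇g = (4p - 2q - 2, -2p + 2q - 7)
Step 1: at (0.5, -2), ∇g = (4, -12) → (0.5, -2) − 0.25·(4, -12) = (-0.5, 1)
Step 2: at (-0.5, 1), ∇g = (-6, -4) → (-0.5, 1) − 0.25·(-6, -4) = (1, 2)
Step 3: at (1, 2), ∇g = (-2, -5) → (1, 2) − 0.25·(-2, -5) = (1.5, 3.25)
Step 4: at (1.5, 3.25), ∇g = (-2.5, -3.5) → (1.5, 3.25) − 0.25·(-2.5, -3.5) = (2.125, 4.125)

(2.125, 4.125)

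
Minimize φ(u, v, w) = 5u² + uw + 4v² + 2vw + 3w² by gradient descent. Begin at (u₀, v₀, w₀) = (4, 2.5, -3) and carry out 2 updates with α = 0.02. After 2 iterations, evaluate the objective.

∇φ = (10u + w, 8v + 2w, u + 2v + 6w)
(u₁, v₁, w₁) = (4, 2.5, -3) − 0.02·(37, 14, -9) = (3.26, 2.22, -2.82)
(u₂, v₂, w₂) = (3.26, 2.22, -2.82) − 0.02·(29.78, 12.12, -9.22) = (2.6644, 1.9776, -2.6356)
φ(2.6644, 1.9776, -2.6356) = 54.53128816

54.53128816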